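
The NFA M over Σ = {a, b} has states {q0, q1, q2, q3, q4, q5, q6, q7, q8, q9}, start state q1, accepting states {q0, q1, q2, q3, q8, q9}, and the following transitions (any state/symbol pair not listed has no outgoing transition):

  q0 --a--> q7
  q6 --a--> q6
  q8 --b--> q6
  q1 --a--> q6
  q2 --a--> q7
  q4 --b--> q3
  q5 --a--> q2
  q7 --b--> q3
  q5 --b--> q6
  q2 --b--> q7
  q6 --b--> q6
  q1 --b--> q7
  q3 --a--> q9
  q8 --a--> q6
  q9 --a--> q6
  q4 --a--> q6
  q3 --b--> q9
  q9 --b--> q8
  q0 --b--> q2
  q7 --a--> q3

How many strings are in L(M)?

11

The useful subgraph on states {q1, q3, q7, q8, q9} is acyclic, so L(M) is finite; the longest accepting path visits 5 useful states, giving maximum string length 4.
Counting accepting paths from q1 by length: 1 of length 0, 2 of length 2, 4 of length 3, 4 of length 4. Total 11.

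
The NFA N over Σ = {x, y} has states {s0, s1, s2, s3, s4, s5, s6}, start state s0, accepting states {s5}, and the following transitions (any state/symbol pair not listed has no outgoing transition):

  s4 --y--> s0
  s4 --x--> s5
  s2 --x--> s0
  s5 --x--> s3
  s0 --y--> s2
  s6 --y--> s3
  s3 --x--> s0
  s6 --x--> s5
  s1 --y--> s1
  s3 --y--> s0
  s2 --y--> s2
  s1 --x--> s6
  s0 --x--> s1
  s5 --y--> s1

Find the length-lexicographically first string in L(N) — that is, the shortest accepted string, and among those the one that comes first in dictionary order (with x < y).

A breadth-first search from s0 reaches an accepting state first via the path s0 → s1 → s6 → s5 on input xxx.
No string of length < 3 is accepted (BFS exhausts all shorter strings without reaching an accepting state), and xxx is the lexicographically least accepting string of length 3.

xxx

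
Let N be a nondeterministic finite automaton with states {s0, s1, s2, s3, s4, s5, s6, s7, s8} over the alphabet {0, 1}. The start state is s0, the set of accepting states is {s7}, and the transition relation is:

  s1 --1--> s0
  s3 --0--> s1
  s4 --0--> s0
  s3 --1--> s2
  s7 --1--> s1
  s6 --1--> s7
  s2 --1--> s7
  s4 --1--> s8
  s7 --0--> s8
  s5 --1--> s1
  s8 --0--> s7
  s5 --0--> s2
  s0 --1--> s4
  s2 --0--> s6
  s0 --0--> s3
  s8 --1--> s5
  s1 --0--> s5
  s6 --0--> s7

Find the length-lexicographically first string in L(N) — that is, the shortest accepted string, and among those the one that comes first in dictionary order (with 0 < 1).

A breadth-first search from s0 reaches an accepting state first via the path s0 → s3 → s2 → s7 on input 011.
No string of length < 3 is accepted (BFS exhausts all shorter strings without reaching an accepting state), and 011 is the lexicographically least accepting string of length 3.

011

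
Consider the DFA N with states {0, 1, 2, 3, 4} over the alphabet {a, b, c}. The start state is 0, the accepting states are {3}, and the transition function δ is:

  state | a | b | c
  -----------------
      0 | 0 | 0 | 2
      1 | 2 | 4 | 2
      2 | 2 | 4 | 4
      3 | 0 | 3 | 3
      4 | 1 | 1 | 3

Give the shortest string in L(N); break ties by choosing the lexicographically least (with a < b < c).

cbc

A breadth-first search from 0 reaches an accepting state first via the path 0 → 2 → 4 → 3 on input cbc.
No string of length < 3 is accepted (BFS exhausts all shorter strings without reaching an accepting state), and cbc is the lexicographically least accepting string of length 3.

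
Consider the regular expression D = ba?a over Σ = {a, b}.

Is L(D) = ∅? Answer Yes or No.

The string ba matches the expression, so it belongs to L(D).
Since L(D) contains at least one string, it is not empty.

No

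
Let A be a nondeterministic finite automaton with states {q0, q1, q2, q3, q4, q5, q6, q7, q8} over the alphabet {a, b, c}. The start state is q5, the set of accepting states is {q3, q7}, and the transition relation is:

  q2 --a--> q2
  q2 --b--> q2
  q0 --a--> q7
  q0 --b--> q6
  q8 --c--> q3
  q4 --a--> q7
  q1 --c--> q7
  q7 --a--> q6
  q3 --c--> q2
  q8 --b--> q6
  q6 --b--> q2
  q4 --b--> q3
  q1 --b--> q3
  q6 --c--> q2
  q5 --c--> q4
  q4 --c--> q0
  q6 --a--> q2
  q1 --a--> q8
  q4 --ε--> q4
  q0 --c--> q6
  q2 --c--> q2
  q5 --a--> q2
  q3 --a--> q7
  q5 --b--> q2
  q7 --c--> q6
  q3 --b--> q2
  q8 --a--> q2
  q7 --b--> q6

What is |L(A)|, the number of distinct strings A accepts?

The useful subgraph on states {q0, q3, q4, q5, q7} is acyclic, so L(A) is finite; the longest accepting path visits 4 useful states, giving maximum string length 3.
Counting accepting paths from q5 by length: 2 of length 2, 2 of length 3. Total 4.

4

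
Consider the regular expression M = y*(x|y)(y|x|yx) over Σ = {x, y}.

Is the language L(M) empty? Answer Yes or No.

No

The string xx matches the expression, so it belongs to L(M).
Since L(M) contains at least one string, it is not empty.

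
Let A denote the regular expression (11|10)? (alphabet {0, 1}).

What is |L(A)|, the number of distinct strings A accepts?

The expression has no Kleene star, so L(A) is finite. Expanding the alternatives gives {ε, 10, 11}.
That is 1 of length 0, 2 of length 2: 3 strings in all.

3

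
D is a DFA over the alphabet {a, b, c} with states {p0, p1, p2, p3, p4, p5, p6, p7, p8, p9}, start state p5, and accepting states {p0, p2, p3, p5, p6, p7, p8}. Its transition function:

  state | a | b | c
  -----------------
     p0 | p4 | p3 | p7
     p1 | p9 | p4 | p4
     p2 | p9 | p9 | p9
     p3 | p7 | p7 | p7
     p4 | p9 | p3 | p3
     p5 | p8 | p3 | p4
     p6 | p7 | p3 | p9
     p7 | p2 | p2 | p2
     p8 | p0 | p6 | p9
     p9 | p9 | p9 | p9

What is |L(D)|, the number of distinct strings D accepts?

The useful subgraph on states {p0, p2, p3, p4, p5, p6, p7, p8} is acyclic, so L(D) is finite; the longest accepting path visits 7 useful states, giving maximum string length 6.
Counting accepting paths from p5 by length: 1 of length 0, 2 of length 1, 7 of length 2, 19 of length 3, 32 of length 4, 24 of length 5, 18 of length 6. Total 103.

103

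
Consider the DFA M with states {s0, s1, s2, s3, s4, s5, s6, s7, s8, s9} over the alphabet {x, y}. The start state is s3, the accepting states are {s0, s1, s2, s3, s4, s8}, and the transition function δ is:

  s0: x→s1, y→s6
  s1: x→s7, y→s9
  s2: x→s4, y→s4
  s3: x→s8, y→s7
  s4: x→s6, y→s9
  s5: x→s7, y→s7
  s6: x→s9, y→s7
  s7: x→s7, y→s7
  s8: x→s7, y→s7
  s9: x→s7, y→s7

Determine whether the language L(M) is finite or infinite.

The useful states (reachable from s3 and able to reach an accepting state) are {s3, s8}.
Restricted to these states the transition graph has no cycle, so every accepting path has bounded length and L is finite.

finite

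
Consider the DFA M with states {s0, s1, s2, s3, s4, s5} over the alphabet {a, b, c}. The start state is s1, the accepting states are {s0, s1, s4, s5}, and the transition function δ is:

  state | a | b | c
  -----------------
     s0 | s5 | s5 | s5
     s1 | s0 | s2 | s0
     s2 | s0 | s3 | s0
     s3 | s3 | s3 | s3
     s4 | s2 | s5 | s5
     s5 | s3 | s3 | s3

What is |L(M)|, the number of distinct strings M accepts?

The useful subgraph on states {s0, s1, s2, s5} is acyclic, so L(M) is finite; the longest accepting path visits 4 useful states, giving maximum string length 3.
Counting accepting paths from s1 by length: 1 of length 0, 2 of length 1, 8 of length 2, 6 of length 3. Total 17.

17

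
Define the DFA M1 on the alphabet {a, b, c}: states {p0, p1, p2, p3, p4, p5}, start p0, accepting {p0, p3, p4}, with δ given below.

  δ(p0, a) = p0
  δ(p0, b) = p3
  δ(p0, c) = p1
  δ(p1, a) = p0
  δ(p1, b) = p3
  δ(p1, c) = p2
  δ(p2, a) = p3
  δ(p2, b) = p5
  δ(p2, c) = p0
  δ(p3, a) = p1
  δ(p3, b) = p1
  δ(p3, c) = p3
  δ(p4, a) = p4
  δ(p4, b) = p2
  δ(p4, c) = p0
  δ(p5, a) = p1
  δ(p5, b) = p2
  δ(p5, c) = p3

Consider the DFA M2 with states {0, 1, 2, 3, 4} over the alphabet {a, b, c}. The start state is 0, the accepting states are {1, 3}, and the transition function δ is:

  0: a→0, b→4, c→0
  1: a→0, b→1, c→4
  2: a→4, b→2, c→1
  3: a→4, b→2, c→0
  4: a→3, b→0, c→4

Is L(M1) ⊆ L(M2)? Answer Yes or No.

No

The empty string ε is in L(M1) but not in L(M2).
So L(M1) ⊄ L(M2).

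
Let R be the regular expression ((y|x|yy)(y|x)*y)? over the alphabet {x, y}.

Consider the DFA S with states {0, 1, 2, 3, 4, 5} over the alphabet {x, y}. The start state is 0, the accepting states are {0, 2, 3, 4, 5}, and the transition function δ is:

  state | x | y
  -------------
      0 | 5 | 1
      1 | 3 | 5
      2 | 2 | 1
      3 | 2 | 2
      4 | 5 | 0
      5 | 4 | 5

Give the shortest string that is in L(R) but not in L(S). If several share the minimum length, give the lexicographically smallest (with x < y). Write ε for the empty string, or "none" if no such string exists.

The string xxyy is accepted by R but not by S.
No shorter string lies in the difference, and xxyy is the lexicographically first length-4 string in L(R) \ L(S).

xxyy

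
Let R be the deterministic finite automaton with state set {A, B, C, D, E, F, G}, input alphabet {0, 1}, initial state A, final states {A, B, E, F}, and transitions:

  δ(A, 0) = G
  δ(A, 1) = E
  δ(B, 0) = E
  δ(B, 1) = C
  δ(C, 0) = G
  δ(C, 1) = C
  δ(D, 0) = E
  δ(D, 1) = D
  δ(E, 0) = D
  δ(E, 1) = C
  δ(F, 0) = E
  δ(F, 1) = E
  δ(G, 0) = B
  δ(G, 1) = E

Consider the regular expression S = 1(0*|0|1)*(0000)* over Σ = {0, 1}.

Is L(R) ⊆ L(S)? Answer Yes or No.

The empty string ε is in L(R) but not in L(S).
So L(R) ⊄ L(S).

No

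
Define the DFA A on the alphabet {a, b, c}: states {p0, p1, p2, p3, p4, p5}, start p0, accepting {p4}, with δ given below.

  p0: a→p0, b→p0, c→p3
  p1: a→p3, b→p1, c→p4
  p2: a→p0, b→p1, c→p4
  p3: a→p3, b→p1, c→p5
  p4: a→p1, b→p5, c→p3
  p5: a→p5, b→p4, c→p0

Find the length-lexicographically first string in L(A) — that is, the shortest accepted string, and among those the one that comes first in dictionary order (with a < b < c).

A breadth-first search from p0 reaches an accepting state first via the path p0 → p3 → p1 → p4 on input cbc.
No string of length < 3 is accepted (BFS exhausts all shorter strings without reaching an accepting state), and cbc is the lexicographically least accepting string of length 3.

cbc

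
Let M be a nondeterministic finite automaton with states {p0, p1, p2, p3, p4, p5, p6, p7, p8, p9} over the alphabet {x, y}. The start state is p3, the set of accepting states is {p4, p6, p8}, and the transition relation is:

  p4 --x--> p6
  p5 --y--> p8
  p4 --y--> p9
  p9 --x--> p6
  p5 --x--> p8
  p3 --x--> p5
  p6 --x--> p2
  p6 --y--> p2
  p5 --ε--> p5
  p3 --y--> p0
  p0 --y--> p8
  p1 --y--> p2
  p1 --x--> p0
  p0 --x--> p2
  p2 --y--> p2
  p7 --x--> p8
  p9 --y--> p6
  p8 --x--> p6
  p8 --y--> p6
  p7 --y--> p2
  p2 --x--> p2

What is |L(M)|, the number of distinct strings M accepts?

The useful subgraph on states {p0, p3, p5, p6, p8} is acyclic, so L(M) is finite; the longest accepting path visits 4 useful states, giving maximum string length 3.
Counting accepting paths from p3 by length: 3 of length 2, 6 of length 3. Total 9.

9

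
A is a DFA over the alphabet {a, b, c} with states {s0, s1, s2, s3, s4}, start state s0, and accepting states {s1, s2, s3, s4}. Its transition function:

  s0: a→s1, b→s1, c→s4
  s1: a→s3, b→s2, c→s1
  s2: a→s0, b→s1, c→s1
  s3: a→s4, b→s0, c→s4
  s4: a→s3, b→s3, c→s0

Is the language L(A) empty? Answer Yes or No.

The string a is accepted: the run s0 → s1 ends in the accepting state s1.
Since at least one string is accepted, L(A) is not empty.

No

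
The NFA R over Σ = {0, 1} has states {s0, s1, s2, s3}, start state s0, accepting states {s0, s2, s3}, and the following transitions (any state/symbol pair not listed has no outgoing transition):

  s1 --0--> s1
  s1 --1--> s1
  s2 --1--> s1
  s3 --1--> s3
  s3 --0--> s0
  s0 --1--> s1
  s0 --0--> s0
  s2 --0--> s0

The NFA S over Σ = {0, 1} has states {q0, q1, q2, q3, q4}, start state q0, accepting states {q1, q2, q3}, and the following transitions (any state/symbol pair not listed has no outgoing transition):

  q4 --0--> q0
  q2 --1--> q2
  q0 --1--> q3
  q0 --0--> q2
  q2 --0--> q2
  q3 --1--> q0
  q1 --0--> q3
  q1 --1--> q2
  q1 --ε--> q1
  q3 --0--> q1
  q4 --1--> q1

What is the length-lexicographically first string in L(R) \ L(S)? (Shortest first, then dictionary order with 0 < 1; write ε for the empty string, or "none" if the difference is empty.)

The empty string ε is accepted by R but not by S.
Since ε is the unique shortest string, it is the required witness.

ε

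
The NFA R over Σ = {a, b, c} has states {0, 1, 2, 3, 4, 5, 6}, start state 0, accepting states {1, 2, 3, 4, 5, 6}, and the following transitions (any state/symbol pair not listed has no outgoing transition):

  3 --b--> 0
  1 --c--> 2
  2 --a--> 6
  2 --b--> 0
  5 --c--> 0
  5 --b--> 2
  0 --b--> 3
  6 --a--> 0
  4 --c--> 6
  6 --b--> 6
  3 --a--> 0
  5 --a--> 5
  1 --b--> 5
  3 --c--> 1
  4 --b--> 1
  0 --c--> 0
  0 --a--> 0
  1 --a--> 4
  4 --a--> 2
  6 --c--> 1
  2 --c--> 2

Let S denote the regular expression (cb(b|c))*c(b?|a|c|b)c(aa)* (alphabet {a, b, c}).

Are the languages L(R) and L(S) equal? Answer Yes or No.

No

The string b is accepted by R but rejected by S.
So L(R) ≠ L(S).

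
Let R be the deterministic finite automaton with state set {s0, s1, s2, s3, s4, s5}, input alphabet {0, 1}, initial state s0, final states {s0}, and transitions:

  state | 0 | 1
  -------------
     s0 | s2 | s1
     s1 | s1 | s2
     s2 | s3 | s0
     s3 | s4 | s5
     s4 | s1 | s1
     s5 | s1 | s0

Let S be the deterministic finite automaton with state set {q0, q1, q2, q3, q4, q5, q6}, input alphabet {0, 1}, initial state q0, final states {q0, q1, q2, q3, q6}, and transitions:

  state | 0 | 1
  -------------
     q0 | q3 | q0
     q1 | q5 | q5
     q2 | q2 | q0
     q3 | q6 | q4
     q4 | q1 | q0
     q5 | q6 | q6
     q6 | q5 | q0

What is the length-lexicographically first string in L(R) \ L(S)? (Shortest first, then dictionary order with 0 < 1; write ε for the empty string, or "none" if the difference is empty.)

The string 01 is accepted by R but not by S.
No shorter string lies in the difference, and 01 is the lexicographically first length-2 string in L(R) \ L(S).

01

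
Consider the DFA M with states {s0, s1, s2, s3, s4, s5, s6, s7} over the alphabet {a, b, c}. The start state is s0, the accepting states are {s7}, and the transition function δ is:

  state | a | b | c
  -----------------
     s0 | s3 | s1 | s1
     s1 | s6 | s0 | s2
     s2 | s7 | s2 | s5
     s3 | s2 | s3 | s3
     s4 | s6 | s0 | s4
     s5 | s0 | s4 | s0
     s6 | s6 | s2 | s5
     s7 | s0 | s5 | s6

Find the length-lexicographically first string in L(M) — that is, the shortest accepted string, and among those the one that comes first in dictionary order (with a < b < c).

aaa

A breadth-first search from s0 reaches an accepting state first via the path s0 → s3 → s2 → s7 on input aaa.
No string of length < 3 is accepted (BFS exhausts all shorter strings without reaching an accepting state), and aaa is the lexicographically least accepting string of length 3.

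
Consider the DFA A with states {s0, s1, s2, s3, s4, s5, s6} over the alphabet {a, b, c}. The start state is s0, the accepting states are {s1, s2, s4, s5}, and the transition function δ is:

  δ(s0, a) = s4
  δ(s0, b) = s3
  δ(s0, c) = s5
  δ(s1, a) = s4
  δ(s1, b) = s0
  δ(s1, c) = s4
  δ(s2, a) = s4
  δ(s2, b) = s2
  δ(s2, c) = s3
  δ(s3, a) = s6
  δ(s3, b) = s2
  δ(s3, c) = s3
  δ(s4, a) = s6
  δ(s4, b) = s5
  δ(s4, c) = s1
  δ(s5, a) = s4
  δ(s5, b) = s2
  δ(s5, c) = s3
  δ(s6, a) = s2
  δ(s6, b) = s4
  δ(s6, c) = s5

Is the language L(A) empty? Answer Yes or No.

No

The string a is accepted: the run s0 → s4 ends in the accepting state s4.
Since at least one string is accepted, L(A) is not empty.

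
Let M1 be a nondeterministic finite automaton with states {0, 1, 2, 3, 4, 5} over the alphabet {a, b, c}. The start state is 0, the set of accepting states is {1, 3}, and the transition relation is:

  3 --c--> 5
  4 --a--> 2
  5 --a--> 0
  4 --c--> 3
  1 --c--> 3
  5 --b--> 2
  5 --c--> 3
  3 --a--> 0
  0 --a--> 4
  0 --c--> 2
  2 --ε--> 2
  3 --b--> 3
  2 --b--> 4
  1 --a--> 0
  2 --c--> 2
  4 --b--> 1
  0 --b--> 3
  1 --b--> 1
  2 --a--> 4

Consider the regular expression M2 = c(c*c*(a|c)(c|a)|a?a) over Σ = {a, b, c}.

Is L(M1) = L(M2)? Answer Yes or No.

The string b is accepted by M1 but rejected by M2.
So L(M1) ≠ L(M2).

No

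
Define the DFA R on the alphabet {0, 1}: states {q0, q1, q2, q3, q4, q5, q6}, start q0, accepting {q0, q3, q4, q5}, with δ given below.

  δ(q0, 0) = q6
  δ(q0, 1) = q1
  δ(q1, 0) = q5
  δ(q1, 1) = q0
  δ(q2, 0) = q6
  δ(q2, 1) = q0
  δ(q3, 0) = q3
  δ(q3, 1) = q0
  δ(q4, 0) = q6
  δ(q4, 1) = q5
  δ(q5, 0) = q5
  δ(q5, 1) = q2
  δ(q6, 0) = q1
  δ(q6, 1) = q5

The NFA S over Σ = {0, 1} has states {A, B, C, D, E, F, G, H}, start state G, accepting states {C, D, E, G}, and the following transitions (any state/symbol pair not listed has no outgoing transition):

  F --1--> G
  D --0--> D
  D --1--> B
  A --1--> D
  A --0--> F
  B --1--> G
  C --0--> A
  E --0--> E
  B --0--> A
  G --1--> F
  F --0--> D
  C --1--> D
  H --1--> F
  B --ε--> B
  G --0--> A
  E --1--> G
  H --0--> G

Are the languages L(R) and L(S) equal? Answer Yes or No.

Yes

Exploring the product automaton R × S from the start pair (q0, G), following both machines on each input symbol, reaches 5 state pairs: (q0, G), (q6, A), (q1, F), (q5, D), (q2, B).
R accepts in {q0, q3, q4, q5} and S accepts in {C, D, E, G}. In every reachable pair the two components are either both accepting — (q0, G), (q5, D) — or both non-accepting, so no string is accepted by exactly one of the machines: L(R) \ L(S) and L(S) \ L(R) are both empty.
Hence every string is accepted by R iff it is accepted by S, and the two languages coincide.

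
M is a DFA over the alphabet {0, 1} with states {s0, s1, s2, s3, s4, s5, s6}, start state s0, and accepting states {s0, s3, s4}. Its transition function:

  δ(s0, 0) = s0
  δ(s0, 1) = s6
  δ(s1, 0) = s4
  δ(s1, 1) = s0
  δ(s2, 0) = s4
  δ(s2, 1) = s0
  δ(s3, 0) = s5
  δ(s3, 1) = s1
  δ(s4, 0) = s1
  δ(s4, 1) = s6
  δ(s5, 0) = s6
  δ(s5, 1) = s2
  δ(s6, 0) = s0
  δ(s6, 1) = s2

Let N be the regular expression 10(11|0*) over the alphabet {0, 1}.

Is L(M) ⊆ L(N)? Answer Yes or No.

No

The empty string ε is in L(M) but not in L(N).
So L(M) ⊄ L(N).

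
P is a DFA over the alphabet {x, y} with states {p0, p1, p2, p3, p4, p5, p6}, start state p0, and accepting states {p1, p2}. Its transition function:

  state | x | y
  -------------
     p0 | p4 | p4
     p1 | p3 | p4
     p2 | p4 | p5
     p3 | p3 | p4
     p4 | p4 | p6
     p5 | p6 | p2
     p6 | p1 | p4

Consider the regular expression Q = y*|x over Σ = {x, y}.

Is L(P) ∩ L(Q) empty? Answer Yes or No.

Yes

Converting the expression Q to a DFA (subset construction, then merging equivalent states) gives the minimal DFA with states {q0, q1, q2, q3}, start state q0, accepting states {q0, q1, q2} and transitions q0: x→q1, y→q2; q1: x→q3, y→q3; q2: x→q3, y→q2; q3: x→q3, y→q3.
Exploring the product automaton P × Q from the start pair (p0, q0), following both machines on each input symbol, reaches 8 state pairs: (p0, q0), (p4, q1), (p4, q2), (p4, q3), (p6, q3), (p6, q2), (p1, q3), (p3, q3).
P accepts in {p1, p2} and Q accepts in {q0, q1, q2}; no reachable pair has both components accepting, so no string drives both machines to acceptance simultaneously and L(P) ∩ L(Q) = ∅.
So no string is accepted by both, and the intersection is empty.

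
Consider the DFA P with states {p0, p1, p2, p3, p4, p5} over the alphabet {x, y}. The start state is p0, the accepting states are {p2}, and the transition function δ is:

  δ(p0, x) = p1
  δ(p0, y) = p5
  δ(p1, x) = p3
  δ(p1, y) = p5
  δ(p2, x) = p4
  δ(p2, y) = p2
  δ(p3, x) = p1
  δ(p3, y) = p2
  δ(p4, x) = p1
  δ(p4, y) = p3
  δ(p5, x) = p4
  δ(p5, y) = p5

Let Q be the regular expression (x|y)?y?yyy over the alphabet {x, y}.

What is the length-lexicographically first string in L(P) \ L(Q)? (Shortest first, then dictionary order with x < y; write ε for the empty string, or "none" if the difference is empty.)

xxy

The string xxy is accepted by P but not by Q.
No shorter string lies in the difference, and xxy is the lexicographically first length-3 string in L(P) \ L(Q).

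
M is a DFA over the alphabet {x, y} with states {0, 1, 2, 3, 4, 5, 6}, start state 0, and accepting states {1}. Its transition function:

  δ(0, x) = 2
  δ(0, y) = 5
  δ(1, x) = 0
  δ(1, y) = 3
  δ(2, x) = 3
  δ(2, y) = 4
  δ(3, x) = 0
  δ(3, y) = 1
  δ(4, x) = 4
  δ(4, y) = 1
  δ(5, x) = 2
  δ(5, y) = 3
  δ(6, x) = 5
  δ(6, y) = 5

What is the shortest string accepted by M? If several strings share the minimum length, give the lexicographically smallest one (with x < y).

xxy

A breadth-first search from 0 reaches an accepting state first via the path 0 → 2 → 3 → 1 on input xxy.
No string of length < 3 is accepted (BFS exhausts all shorter strings without reaching an accepting state), and xxy is the lexicographically least accepting string of length 3.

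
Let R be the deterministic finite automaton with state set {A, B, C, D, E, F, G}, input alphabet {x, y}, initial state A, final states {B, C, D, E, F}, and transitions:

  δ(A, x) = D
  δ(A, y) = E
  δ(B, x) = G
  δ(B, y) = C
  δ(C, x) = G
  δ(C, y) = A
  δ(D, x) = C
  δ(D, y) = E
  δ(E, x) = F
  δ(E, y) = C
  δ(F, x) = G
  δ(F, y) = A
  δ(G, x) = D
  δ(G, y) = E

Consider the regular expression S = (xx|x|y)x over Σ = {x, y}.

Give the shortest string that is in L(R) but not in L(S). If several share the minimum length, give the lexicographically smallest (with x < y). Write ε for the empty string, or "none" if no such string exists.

The string x is accepted by R but not by S.
No shorter string lies in the difference, and x is the lexicographically first length-1 string in L(R) \ L(S).

x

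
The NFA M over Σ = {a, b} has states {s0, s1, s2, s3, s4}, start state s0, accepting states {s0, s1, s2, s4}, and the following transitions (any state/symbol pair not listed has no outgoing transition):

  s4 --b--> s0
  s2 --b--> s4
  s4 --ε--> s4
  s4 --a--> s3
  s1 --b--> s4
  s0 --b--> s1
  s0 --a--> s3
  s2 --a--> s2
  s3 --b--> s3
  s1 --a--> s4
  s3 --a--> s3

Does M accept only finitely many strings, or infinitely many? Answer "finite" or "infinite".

State s0 is reachable from the start and can reach an accepting state, and it lies on the cycle s0 → s1 → s4 → s0.
Traversing that cycle any number of times yields accepted strings of unbounded length, so the language is infinite.

infinite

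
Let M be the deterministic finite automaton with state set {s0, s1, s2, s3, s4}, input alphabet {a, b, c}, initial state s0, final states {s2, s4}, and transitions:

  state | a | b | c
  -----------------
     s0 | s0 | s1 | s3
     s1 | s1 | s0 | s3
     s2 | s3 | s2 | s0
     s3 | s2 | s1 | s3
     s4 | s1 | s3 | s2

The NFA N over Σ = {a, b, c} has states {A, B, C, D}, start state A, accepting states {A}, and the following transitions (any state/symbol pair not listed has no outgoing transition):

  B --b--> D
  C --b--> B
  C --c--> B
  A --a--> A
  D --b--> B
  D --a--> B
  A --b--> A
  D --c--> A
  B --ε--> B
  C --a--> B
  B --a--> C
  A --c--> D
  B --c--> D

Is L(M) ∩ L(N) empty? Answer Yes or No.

The string cca is accepted by both M and N.
Hence L(M) ∩ L(N) ≠ ∅.

No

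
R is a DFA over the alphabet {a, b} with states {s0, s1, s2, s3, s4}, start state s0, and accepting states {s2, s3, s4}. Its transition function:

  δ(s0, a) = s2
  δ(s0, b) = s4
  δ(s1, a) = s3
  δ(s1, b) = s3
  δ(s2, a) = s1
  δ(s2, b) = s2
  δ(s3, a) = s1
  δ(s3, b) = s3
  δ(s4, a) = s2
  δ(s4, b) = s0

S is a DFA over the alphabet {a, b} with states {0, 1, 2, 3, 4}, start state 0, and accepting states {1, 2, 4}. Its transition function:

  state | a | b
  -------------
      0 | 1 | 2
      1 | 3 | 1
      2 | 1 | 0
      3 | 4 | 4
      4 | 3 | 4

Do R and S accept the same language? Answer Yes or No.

Yes

Exploring the product automaton R × S from the start pair (s0, 0), following both machines on each input symbol, reaches 5 state pairs: (s0, 0), (s2, 1), (s4, 2), (s1, 3), (s3, 4).
R accepts in {s2, s3, s4} and S accepts in {1, 2, 4}. In every reachable pair the two components are either both accepting — (s2, 1), (s4, 2), (s3, 4) — or both non-accepting, so no string is accepted by exactly one of the machines: L(R) \ L(S) and L(S) \ L(R) are both empty.
Hence every string is accepted by R iff it is accepted by S, and the two languages coincide.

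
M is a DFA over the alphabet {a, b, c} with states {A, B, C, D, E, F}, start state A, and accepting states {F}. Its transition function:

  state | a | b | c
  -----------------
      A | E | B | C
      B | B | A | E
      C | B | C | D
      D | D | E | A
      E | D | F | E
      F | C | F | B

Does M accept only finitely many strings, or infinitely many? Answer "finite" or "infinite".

infinite

State A is reachable from the start and can reach an accepting state, and it lies on the cycle A → B → A.
Traversing that cycle any number of times yields accepted strings of unbounded length, so the language is infinite.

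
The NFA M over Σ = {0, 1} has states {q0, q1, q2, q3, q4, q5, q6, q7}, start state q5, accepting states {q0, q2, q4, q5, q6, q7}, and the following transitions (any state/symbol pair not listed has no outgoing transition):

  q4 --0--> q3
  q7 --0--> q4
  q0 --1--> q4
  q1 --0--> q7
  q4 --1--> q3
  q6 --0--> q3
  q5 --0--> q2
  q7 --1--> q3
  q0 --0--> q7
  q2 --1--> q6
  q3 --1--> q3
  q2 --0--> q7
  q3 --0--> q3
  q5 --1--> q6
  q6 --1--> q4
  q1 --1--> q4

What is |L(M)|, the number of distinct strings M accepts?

8

The useful subgraph on states {q2, q4, q5, q6, q7} is acyclic, so L(M) is finite; the longest accepting path visits 4 useful states, giving maximum string length 3.
Counting accepting paths from q5 by length: 1 of length 0, 2 of length 1, 3 of length 2, 2 of length 3. Total 8.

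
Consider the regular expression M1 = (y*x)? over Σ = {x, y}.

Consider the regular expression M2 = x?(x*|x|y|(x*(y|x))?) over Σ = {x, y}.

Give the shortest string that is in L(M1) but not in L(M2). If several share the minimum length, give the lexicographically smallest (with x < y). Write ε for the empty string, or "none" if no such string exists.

yx

The string yx is accepted by M1 but not by M2.
No shorter string lies in the difference, and yx is the lexicographically first length-2 string in L(M1) \ L(M2).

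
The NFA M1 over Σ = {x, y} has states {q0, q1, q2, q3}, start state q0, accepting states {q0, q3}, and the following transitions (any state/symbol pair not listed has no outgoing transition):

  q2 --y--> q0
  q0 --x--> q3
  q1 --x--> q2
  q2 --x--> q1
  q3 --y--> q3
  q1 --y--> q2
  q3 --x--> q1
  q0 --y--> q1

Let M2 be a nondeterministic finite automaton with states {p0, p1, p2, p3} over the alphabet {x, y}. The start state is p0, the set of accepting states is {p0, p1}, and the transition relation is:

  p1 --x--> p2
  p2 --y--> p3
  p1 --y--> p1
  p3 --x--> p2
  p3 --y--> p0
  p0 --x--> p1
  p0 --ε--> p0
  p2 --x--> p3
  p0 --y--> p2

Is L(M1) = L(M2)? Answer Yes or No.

Exploring the product automaton M1 × M2 from the start pair (q0, p0), following both machines on each input symbol, reaches 4 state pairs: (q0, p0), (q3, p1), (q1, p2), (q2, p3).
M1 accepts in {q0, q3} and M2 accepts in {p0, p1}. In every reachable pair the two components are either both accepting — (q0, p0), (q3, p1) — or both non-accepting, so no string is accepted by exactly one of the machines: L(M1) \ L(M2) and L(M2) \ L(M1) are both empty.
Hence every string is accepted by M1 iff it is accepted by M2, and the two languages coincide.

Yes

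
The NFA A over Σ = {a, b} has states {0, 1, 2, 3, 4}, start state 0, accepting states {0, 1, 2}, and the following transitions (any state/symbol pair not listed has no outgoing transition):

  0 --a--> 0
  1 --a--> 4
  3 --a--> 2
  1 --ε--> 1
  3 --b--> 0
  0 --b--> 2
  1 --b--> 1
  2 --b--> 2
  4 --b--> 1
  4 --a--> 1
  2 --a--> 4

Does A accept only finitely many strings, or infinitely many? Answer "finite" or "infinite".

infinite

State 0 is reachable from the start and can reach an accepting state, and it lies on the cycle 0 → 0.
Traversing that cycle any number of times yields accepted strings of unbounded length, so the language is infinite.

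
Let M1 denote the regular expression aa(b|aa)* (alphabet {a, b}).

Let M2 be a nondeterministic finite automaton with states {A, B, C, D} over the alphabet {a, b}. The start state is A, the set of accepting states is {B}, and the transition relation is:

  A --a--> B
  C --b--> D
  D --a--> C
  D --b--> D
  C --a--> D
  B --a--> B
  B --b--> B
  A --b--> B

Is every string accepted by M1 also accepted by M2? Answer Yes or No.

Converting the expression M1 to a DFA (subset construction, then merging equivalent states) gives the minimal DFA with states {r0, r1, r2, r3}, start state r0, accepting states {r3} and transitions r0: a→r1, b→r2; r1: a→r3, b→r2; r2: a→r2, b→r2; r3: a→r1, b→r3.
Exploring the product automaton M1 × M2 from the start pair (r0, A), following both machines on each input symbol, reaches 4 state pairs: (r0, A), (r1, B), (r2, B), (r3, B).
M1 accepts in {r3} and M2 accepts in {B}. The reachable pairs whose M1-component is accepting are (r3, B); in each of them the M2-component is accepting too, so the product for L(M1) \ L(M2) (M1-component accepting, M2-component rejecting) has no reachable accepting pair and the difference is empty.
Hence every string in L(M1) is also in L(M2).

Yes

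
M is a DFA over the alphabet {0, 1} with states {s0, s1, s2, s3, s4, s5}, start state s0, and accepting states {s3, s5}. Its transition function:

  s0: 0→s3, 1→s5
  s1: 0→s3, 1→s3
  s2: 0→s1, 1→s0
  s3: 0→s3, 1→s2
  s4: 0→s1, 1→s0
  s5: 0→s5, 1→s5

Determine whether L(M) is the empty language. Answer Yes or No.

No

The string 0 is accepted: the run s0 → s3 ends in the accepting state s3.
Since at least one string is accepted, L(M) is not empty.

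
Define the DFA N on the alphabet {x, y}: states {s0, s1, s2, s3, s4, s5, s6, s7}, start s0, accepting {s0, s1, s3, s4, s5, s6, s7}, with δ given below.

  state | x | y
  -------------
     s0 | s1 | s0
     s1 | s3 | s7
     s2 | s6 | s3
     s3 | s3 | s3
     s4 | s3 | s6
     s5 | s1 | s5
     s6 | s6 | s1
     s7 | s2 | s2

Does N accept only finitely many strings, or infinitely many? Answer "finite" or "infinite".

infinite

State s0 is reachable from the start and can reach an accepting state, and it lies on the cycle s0 → s0.
Traversing that cycle any number of times yields accepted strings of unbounded length, so the language is infinite.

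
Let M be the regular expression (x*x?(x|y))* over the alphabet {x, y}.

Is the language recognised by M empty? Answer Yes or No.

The empty string ε matches the expression, so it belongs to L(M).
Since L(M) contains at least one string, it is not empty.

No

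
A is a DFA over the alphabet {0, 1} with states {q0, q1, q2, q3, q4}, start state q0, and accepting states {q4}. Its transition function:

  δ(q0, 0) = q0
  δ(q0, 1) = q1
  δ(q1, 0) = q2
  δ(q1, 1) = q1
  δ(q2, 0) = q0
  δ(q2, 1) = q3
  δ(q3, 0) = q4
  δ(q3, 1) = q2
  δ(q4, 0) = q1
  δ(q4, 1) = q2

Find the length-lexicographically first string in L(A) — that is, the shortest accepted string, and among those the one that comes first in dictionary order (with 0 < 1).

A breadth-first search from q0 reaches an accepting state first via the path q0 → q1 → q2 → q3 → q4 on input 1010.
No string of length < 4 is accepted (BFS exhausts all shorter strings without reaching an accepting state), and 1010 is the lexicographically least accepting string of length 4.

1010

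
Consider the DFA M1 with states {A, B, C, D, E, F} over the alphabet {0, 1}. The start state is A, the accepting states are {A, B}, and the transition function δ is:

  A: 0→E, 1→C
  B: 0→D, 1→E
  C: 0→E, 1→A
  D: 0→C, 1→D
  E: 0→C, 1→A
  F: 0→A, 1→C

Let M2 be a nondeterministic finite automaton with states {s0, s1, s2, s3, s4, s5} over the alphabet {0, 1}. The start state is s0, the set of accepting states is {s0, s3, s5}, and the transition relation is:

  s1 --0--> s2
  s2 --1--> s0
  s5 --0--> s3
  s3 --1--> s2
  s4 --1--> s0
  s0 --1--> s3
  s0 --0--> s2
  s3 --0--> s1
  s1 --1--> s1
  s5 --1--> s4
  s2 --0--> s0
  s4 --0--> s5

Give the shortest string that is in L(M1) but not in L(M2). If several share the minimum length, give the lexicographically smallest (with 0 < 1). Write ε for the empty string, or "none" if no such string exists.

The string 11 is accepted by M1 but not by M2.
No shorter string lies in the difference, and 11 is the lexicographically first length-2 string in L(M1) \ L(M2).

11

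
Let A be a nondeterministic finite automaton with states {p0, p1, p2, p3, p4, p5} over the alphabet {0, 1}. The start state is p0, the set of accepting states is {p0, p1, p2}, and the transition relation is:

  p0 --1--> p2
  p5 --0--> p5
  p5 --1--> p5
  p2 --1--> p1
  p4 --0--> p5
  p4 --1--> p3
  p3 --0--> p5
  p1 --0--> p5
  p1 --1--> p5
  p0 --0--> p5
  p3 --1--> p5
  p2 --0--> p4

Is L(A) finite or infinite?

The useful states (reachable from p0 and able to reach an accepting state) are {p0, p1, p2}.
Restricted to these states the transition graph has no cycle, so every accepting path has bounded length and L is finite.

finite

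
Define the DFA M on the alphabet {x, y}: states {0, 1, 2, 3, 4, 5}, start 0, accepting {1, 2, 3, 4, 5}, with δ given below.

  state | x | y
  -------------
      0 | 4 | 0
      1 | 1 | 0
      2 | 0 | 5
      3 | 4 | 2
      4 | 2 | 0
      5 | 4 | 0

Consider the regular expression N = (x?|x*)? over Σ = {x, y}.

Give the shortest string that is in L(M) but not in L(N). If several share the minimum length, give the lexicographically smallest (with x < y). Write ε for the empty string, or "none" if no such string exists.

The string yx is accepted by M but not by N.
No shorter string lies in the difference, and yx is the lexicographically first length-2 string in L(M) \ L(N).

yx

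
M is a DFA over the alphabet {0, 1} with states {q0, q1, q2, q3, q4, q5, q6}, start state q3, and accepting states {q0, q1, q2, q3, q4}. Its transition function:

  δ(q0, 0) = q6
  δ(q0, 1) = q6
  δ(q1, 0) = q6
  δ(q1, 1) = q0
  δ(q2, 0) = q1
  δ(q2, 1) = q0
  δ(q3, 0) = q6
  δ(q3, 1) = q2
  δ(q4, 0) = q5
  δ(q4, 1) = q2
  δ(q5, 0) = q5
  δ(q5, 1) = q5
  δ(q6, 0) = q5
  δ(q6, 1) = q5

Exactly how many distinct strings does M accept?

5

The useful subgraph on states {q0, q1, q2, q3} is acyclic, so L(M) is finite; the longest accepting path visits 4 useful states, giving maximum string length 3.
Counting accepting paths from q3 by length: 1 of length 0, 1 of length 1, 2 of length 2, 1 of length 3. Total 5.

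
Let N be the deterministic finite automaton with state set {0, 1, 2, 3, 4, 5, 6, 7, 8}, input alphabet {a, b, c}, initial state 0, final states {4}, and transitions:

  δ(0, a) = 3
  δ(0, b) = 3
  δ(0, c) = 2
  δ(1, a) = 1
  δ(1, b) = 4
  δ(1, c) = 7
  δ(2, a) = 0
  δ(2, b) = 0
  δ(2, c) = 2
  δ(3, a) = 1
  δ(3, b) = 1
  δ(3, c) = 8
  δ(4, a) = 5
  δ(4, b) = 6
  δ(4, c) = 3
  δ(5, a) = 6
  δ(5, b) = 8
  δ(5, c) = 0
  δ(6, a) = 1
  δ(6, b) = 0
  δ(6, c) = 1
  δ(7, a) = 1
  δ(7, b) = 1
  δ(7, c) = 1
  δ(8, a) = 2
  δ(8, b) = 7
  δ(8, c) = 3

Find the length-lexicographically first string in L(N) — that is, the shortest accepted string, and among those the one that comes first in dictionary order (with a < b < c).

A breadth-first search from 0 reaches an accepting state first via the path 0 → 3 → 1 → 4 on input aab.
No string of length < 3 is accepted (BFS exhausts all shorter strings without reaching an accepting state), and aab is the lexicographically least accepting string of length 3.

aab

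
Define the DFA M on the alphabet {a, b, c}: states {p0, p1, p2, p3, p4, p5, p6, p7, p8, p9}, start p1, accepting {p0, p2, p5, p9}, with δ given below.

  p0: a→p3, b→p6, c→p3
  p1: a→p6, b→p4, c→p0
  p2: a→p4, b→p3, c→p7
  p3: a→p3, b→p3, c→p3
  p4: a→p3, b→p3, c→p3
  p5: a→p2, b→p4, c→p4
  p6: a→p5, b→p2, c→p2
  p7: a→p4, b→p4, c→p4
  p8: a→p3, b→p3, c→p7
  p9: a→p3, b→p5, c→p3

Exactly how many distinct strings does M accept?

The useful subgraph on states {p0, p1, p2, p5, p6} is acyclic, so L(M) is finite; the longest accepting path visits 5 useful states, giving maximum string length 4.
Counting accepting paths from p1 by length: 1 of length 1, 3 of length 2, 4 of length 3, 1 of length 4. Total 9.

9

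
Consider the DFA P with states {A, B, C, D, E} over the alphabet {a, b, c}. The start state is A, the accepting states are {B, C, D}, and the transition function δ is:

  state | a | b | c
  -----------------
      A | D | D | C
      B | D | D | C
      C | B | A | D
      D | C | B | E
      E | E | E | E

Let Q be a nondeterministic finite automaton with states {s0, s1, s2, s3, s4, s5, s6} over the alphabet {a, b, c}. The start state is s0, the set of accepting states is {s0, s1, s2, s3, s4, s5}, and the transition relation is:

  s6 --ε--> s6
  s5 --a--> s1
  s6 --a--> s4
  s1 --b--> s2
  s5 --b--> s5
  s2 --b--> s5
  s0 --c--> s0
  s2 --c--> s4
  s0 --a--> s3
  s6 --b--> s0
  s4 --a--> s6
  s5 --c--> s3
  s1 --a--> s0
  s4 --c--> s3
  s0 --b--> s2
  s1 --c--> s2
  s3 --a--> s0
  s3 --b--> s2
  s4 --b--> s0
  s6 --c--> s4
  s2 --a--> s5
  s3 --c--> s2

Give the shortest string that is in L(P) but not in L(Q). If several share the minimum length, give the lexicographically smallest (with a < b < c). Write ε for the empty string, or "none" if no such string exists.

The string abca is accepted by P but not by Q.
No shorter string lies in the difference, and abca is the lexicographically first length-4 string in L(P) \ L(Q).

abca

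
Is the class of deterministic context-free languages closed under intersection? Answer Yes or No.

No

DCFLs are closed under complement (normalise the DPDA to read all of its input, then flip the verdict). If they were also closed under intersection, De Morgan would make them closed under union; but {aⁿbⁿ : n≥0} and {aⁿb²ⁿ : n≥0} are DCFLs (push the a's; pop one per b, respectively one per two b's) whose union no deterministic PDA accepts: a DPDA for it would have a single run on aⁿb²ⁿ, accepting after the prefix aⁿbⁿ and accepting again after n more b's; an ordinary PDA that simulates it on a's and b's and, at any moment when it is accepting, may switch to reading only a fresh letter c while feeding each c to the simulation as a b, would accept aⁱbʲcᵏ (k≥1) exactly when both aⁱbʲ and aⁱbʲ⁺ᵏ are in the language, i.e. its language intersected with the regular set a*b*c⁺ would be exactly {aⁿbⁿcⁿ : n≥1} — impossible, since context-free languages are closed under intersection with regular sets and {aⁿbⁿcⁿ} is not context-free.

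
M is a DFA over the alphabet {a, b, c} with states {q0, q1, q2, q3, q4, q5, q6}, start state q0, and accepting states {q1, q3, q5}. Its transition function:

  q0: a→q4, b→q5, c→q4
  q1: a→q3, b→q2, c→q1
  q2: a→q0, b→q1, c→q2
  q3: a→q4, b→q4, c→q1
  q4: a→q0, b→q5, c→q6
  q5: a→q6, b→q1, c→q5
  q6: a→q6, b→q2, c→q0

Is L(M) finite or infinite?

infinite

State q0 is reachable from the start and can reach an accepting state, and it lies on the cycle q0 → q4 → q0.
Traversing that cycle any number of times yields accepted strings of unbounded length, so the language is infinite.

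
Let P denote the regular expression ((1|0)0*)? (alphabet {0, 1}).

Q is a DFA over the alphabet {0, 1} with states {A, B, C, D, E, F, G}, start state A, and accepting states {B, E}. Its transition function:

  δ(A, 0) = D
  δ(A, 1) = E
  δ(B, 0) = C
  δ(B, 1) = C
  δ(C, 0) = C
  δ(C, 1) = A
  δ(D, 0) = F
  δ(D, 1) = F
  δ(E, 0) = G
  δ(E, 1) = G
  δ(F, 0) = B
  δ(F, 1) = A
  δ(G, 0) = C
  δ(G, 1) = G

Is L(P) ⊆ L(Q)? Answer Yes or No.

No

The empty string ε is in L(P) but not in L(Q).
So L(P) ⊄ L(Q).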